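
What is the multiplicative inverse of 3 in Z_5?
Since 5 is prime, by Fermat 3^(-1) ≡ 3^{3} ≡ 2 (mod 5). Verify: 3 × 2 = 6 ≡ 1 (mod 5)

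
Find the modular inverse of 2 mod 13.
Since 13 is prime, by Fermat 2^(-1) ≡ 2^{11} ≡ 7 (mod 13). Verify: 2 × 7 = 14 ≡ 1 (mod 13)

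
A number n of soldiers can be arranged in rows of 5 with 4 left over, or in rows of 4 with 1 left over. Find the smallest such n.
M = 5 × 4 = 20. M₁ = 4, y₁ ≡ 4 (mod 5). M₂ = 5, y₂ ≡ 1 (mod 4). n = 4×4×4 + 1×5×1 ≡ 9 (mod 20)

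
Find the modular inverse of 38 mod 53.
Since 53 is prime, by Fermat 38^(-1) ≡ 38^{51} ≡ 7 (mod 53). Verify: 38 × 7 = 266 ≡ 1 (mod 53)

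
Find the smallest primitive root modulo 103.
g = 5. Powers: [5, 25, 22, 7, 35, 72, ...] generates all 102 non-zero residues.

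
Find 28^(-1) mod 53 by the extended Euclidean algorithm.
Extended GCD: 28(-17) + 53(9) = 1. So 28^(-1) ≡ -17 ≡ 36 mod 53. Verify: 28 × 36 = 1008 ≡ 1 mod 53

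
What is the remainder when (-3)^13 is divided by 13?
Using Fermat: (-3)^{12} ≡ 1 (mod 13). 13 ≡ 1 (mod 12). So (-3)^{13} ≡ (-3)^{1} ≡ 10 (mod 13)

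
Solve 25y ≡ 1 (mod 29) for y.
Since 29 is prime, by Fermat 25^(-1) ≡ 25^{27} ≡ 7 (mod 29). Verify: 25 × 7 = 175 ≡ 1 (mod 29)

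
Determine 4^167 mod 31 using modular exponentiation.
Using Fermat: 4^{30} ≡ 1 mod 31. 167 ≡ 17 mod 30. So 4^{167} ≡ 4^{17} ≡ 16 mod 31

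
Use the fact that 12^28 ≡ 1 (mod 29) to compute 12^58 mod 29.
By Fermat: 12^{28} ≡ 1 (mod 29). 58 = 2×28 + 2. So 12^{58} ≡ 12^{2} ≡ 28 (mod 29)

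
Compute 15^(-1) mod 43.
Since 43 is prime, by Fermat 15^(-1) ≡ 15^{41} ≡ 23 mod 43. Verify: 15 × 23 = 345 ≡ 1 mod 43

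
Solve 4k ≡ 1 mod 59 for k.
Since 59 is prime, by Fermat 4^(-1) ≡ 4^{57} ≡ 15 mod 59. Verify: 4 × 15 = 60 ≡ 1 mod 59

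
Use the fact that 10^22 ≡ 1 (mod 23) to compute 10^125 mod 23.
By Fermat: 10^{22} ≡ 1 (mod 23). 125 = 5×22 + 15. So 10^{125} ≡ 10^{15} ≡ 5 (mod 23)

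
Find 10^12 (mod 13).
Using Fermat: 10^{12} ≡ 1 (mod 13). 12 ≡ 0 (mod 12). So 10^{12} ≡ 10^{0} ≡ 1 (mod 13)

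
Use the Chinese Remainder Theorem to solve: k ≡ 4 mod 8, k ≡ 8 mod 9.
M = 8 × 9 = 72. M₁ = 9, y₁ ≡ 1 mod 8. M₂ = 8, y₂ ≡ 8 mod 9. k = 4×9×1 + 8×8×8 ≡ 44 mod 72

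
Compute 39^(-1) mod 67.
Since 67 is prime, by Fermat 39^(-1) ≡ 39^{65} ≡ 55 mod 67. Verify: 39 × 55 = 2145 ≡ 1 mod 67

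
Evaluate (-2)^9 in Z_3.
Using Fermat: (-2)^{2} ≡ 1 mod 3. 9 ≡ 1 mod 2. So (-2)^{9} ≡ (-2)^{1} ≡ 1 mod 3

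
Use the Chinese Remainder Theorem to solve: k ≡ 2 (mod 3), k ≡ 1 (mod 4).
M = 3 × 4 = 12. M₁ = 4, y₁ ≡ 1 (mod 3). M₂ = 3, y₂ ≡ 3 (mod 4). k = 2×4×1 + 1×3×3 ≡ 5 (mod 12)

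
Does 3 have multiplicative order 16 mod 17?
Powers of 3 mod 17: 3^1≡3, 3^2≡9, 3^3≡10, 3^4≡13, 3^5≡5, 3^6≡15, 3^7≡11, 3^8≡16, 3^9≡14, 3^10≡8, 3^11≡7, 3^12≡4, 3^13≡12, 3^14≡2, 3^15≡6, 3^16≡1. First k with 3^k≡1 is k=16. Yes, ord_17(3) = 16.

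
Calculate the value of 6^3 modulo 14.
6^{3} = 216 ≡ 6 mod 14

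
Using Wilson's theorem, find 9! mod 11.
(10)! = (9)! × (10) ≡ -1 (mod 11). So (9)! ≡ -1 × (10)^(-1) ≡ (-1)×(-1) = 1 (mod 11)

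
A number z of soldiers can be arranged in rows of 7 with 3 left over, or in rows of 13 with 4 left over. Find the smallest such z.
M = 7 × 13 = 91. M₁ = 13, y₁ ≡ 6 (mod 7). M₂ = 7, y₂ ≡ 2 (mod 13). z = 3×13×6 + 4×7×2 ≡ 17 (mod 91)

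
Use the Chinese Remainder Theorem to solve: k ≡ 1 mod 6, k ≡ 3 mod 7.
M = 6 × 7 = 42. M₁ = 7, y₁ ≡ 1 mod 6. M₂ = 6, y₂ ≡ 6 mod 7. k = 1×7×1 + 3×6×6 ≡ 31 mod 42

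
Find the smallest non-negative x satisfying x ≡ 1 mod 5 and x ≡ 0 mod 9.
M = 5 × 9 = 45. M₁ = 9, y₁ ≡ 4 mod 5. M₂ = 5, y₂ ≡ 2 mod 9. x = 1×9×4 + 0×5×2 ≡ 36 mod 45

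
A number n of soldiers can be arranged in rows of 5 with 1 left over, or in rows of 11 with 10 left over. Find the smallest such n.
M = 5 × 11 = 55. M₁ = 11, y₁ ≡ 1 mod 5. M₂ = 5, y₂ ≡ 9 mod 11. n = 1×11×1 + 10×5×9 ≡ 21 mod 55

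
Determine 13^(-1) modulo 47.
Since 47 is prime, by Fermat 13^(-1) ≡ 13^{45} ≡ 29 (mod 47). Verify: 13 × 29 = 377 ≡ 1 (mod 47)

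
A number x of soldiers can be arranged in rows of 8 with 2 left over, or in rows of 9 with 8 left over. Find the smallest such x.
M = 8 × 9 = 72. M₁ = 9, y₁ ≡ 1 (mod 8). M₂ = 8, y₂ ≡ 8 (mod 9). x = 2×9×1 + 8×8×8 ≡ 26 (mod 72)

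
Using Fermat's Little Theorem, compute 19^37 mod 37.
By Fermat: 19^{36} ≡ 1 mod 37. So 19^{37} = 19^{36} · 19^{1} ≡ 19^{1} ≡ 19 mod 37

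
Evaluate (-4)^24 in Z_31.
By repeated squaring mod 31: (-4)^{1}≡27, (-4)^{2}≡16, (-4)^{4}≡8, (-4)^{8}≡2, (-4)^{16}≡4. Then (-4)^{24} = (-4)^{16+8} ≡ 4 × 2 ≡ 8 mod 31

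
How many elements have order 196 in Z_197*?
There are φ(197-1) = φ(196) = 84 primitive roots modulo 197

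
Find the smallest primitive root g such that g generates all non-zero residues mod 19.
g = 2. Powers: [2, 4, 8, 16, 13, 7, 14, 9, 18, ...] generates all 18 non-zero residues.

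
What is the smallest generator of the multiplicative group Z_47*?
g = 5. For each prime q|46: 5^{23}≡46, 5^{2}≡25, none ≡ 1, so ord_47(5) = 46 and 5 is a primitive root.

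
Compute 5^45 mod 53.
By repeated squaring (mod 53): 5^{1}≡5, 5^{2}≡25, 5^{4}≡42, 5^{8}≡15, 5^{16}≡13, 5^{32}≡10. Then 5^{45} = 5^{32+8+4+1} ≡ 10 × 15 × 42 × 5 ≡ 18 (mod 53)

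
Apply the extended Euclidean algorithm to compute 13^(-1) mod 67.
Extended GCD: 13(31) + 67(-6) = 1. So 13^(-1) ≡ 31 mod 67. Verify: 13 × 31 = 403 ≡ 1 mod 67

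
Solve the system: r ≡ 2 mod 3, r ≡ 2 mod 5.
M = 3 × 5 = 15. M₁ = 5, y₁ ≡ 2 mod 3. M₂ = 3, y₂ ≡ 2 mod 5. r = 2×5×2 + 2×3×2 ≡ 2 mod 15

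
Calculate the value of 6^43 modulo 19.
Using Fermat: 6^{18} ≡ 1 (mod 19). 43 ≡ 7 (mod 18). So 6^{43} ≡ 6^{7} ≡ 9 (mod 19)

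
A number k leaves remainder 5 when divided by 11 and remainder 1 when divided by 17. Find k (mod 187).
M = 11 × 17 = 187. M₁ = 17, y₁ ≡ 2 (mod 11). M₂ = 11, y₂ ≡ 14 (mod 17). k = 5×17×2 + 1×11×14 ≡ 137 (mod 187)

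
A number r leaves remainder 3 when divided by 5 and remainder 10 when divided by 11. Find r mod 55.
M = 5 × 11 = 55. M₁ = 11, y₁ ≡ 1 mod 5. M₂ = 5, y₂ ≡ 9 mod 11. r = 3×11×1 + 10×5×9 ≡ 43 mod 55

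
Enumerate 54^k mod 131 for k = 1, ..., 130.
54^1, 54^2, ..., 54^{130} mod 131: [54, 34, 2, 108, 68, 4, 85, 5, 8, 39, 10, 16, 78, 20, 32, 25, 40, 64, 50, 80, 128, 100, 29, 125, 69, 58, 119, 7, 116, 107, 14, 101, 83, 28, 71, 35, 56, 11, 70, 112, 22, 9, 93, 44, 18, 55, 88, 36, 110, 45, 72, 89, 90, 13, 47, 49, 26, 94, 98, 52, 57, 65, 104, 114, 130, 77, 97, 129, 23, 63, 127, 46, 126, 123, 92, 121, 115, 53, 111, 99, 106, 91, 67, 81, 51, 3, 31, 102, 6, 62, 73, 12, 124, 15, 24, 117, 30, 48, 103, 60, 96, 75, 120, 61, 19, 109, 122, 38, 87, 113, 76, 43, 95, 21, 86, 59, 42, 41, 118, 84, 82, 105, 37, 33, 79, 74, 66, 27, 17, 1]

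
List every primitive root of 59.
There are φ(58) = 28 primitive roots mod 59: {2, 6, 8, 10, 11, 13, 14, 18, 23, 24, 30, 31, 32, 33, 34, 37, 38, 39, 40, 42, 43, 44, 47, 50, 52, 54, 55, 56}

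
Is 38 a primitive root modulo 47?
ord_47(38) divides 46. For each prime q|46: 38^{23}≡46, 38^{2}≡34, none ≡ 1. So 38 has order 46 and is a primitive root mod 47.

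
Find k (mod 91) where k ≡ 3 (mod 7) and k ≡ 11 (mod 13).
M = 7 × 13 = 91. M₁ = 13, y₁ ≡ 6 (mod 7). M₂ = 7, y₂ ≡ 2 (mod 13). k = 3×13×6 + 11×7×2 ≡ 24 (mod 91)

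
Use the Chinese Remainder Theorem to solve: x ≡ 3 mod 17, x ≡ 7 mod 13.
M = 17 × 13 = 221. M₁ = 13, y₁ ≡ 4 mod 17. M₂ = 17, y₂ ≡ 10 mod 13. x = 3×13×4 + 7×17×10 ≡ 20 mod 221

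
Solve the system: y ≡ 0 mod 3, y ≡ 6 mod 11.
M = 3 × 11 = 33. M₁ = 11, y₁ ≡ 2 mod 3. M₂ = 3, y₂ ≡ 4 mod 11. y = 0×11×2 + 6×3×4 ≡ 6 mod 33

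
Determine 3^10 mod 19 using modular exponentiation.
By repeated squaring (mod 19): 3^{1}≡3, 3^{2}≡9, 3^{4}≡5, 3^{8}≡6. Then 3^{10} = 3^{8+2} ≡ 6 × 9 ≡ 16 (mod 19)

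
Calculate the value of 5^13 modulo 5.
By repeated squaring mod 5: 5^{1}≡0, 5^{2}≡0, 5^{4}≡0, 5^{8}≡0. Then 5^{13} = 5^{8+4+1} ≡ 0 × 0 × 0 ≡ 0 mod 5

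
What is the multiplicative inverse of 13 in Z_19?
Since 19 is prime, by Fermat 13^(-1) ≡ 13^{17} ≡ 3 (mod 19). Verify: 13 × 3 = 39 ≡ 1 (mod 19)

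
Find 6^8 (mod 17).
By repeated squaring (mod 17): 6^{1}≡6, 6^{2}≡2, 6^{4}≡4, 6^{8}≡16. So 6^{8} ≡ 16 (mod 17)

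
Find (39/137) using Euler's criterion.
(39/137) = 39^{68} mod 137 = 1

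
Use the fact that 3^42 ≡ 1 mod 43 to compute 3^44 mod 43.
By Fermat: 3^{42} ≡ 1 mod 43. So 3^{44} = 3^{42} · 3^{2} ≡ 3^{2} ≡ 9 mod 43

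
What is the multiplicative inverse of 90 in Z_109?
Since 109 is prime, by Fermat 90^(-1) ≡ 90^{107} ≡ 86 mod 109. Verify: 90 × 86 = 7740 ≡ 1 mod 109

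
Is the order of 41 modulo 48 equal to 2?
Powers of 41 mod 48: 41^1≡41, 41^2≡1. First k with 41^k≡1 is k=2. Yes, ord_48(41) = 2.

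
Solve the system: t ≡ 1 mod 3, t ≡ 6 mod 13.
M = 3 × 13 = 39. M₁ = 13, y₁ ≡ 1 mod 3. M₂ = 3, y₂ ≡ 9 mod 13. t = 1×13×1 + 6×3×9 ≡ 19 mod 39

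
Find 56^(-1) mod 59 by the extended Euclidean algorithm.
Extended GCD: 56(-20) + 59(19) = 1. So 56^(-1) ≡ -20 ≡ 39 mod 59. Verify: 56 × 39 = 2184 ≡ 1 mod 59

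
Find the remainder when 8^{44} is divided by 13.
By Fermat: 8^{12} ≡ 1 mod 13. 44 = 3×12 + 8. So 8^{44} ≡ 8^{8} ≡ 1 mod 13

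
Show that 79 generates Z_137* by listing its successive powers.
79^1, 79^2, ..., 79^{136} mod 137: [79, 76, 113, 22, 94, 28, 20, 73, 13, 68, 29, 99, 12, 126, 90, 123, 127, 32, 62, 103, 54, 19, 131, 74, 92, 7, 5, 121, 106, 17, 110, 59, 3, 100, 91, 65, 66, 8, 84, 60, 82, 39, 67, 87, 23, 36, 104, 133, 95, 107, 96, 49, 35, 25, 57, 119, 85, 2, 21, 15, 89, 44, 51, 56, 40, 9, 26, 136, 58, 61, 24, 115, 43, 109, 117, 64, 124, 69, 108, 38, 125, 11, 47, 14, 10, 105, 75, 34, 83, 118, 6, 63, 45, 130, 132, 16, 31, 120, 27, 78, 134, 37, 46, 72, 71, 129, 53, 77, 55, 98, 70, 50, 114, 101, 33, 4, 42, 30, 41, 88, 102, 112, 80, 18, 52, 135, 116, 122, 48, 93, 86, 81, 97, 128, 111, 1]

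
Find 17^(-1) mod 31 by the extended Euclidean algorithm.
Extended GCD: 17(11) + 31(-6) = 1. So 17^(-1) ≡ 11 mod 31. Verify: 17 × 11 = 187 ≡ 1 mod 31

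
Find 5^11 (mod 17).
By repeated squaring (mod 17): 5^{1}≡5, 5^{2}≡8, 5^{4}≡13, 5^{8}≡16. Then 5^{11} = 5^{8+2+1} ≡ 16 × 8 × 5 ≡ 11 (mod 17)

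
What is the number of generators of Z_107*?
A prime p has φ(p-1) primitive roots; here φ(106) = 52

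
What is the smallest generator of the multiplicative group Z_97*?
g = 5. Powers: [5, 25, 28, 43, 21, 8, 40, 6, 30, 53, ...] generates all 96 non-zero residues.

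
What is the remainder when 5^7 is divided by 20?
By repeated squaring mod 20: 5^{1}≡5, 5^{2}≡5, 5^{4}≡5. Then 5^{7} = 5^{4+2+1} ≡ 5 × 5 × 5 ≡ 5 mod 20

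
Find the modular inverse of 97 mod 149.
Since 149 is prime, by Fermat 97^(-1) ≡ 97^{147} ≡ 106 (mod 149). Verify: 97 × 106 = 10282 ≡ 1 (mod 149)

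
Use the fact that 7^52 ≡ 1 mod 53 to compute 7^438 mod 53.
By Fermat: 7^{52} ≡ 1 mod 53. 438 ≡ 22 mod 52. So 7^{438} ≡ 7^{22} ≡ 10 mod 53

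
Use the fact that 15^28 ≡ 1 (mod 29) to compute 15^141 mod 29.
By Fermat: 15^{28} ≡ 1 (mod 29). 141 = 5×28 + 1. So 15^{141} ≡ 15^{1} ≡ 15 (mod 29)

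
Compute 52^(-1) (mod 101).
Since 101 is prime, by Fermat 52^(-1) ≡ 52^{99} ≡ 68 (mod 101). Verify: 52 × 68 = 3536 ≡ 1 (mod 101)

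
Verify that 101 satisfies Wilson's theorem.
(100)! mod 101 = 100. Since this equals -1 (mod 101), Wilson confirms 101 is prime.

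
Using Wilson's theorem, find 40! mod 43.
(42)! = (40)! × (41) × (42) ≡ -1 (mod 43). So (40)! ≡ -1 × [(42)(41)]^(-1) ≡ 21 (mod 43)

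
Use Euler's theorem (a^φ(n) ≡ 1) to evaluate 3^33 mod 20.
By Euler: 3^{8} ≡ 1 (mod 20) since gcd(3, 20) = 1. 33 = 4×8 + 1. So 3^{33} ≡ 3^{1} ≡ 3 (mod 20)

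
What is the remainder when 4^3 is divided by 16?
4^{3} = 64 ≡ 0 mod 16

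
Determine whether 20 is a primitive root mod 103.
ord_103(20) divides 102. For each prime q|102: 20^{51}≡102, 20^{34}≡46, 20^{6}≡23, none ≡ 1. So 20 has order 102 and is a primitive root mod 103.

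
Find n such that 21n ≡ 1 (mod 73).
Since 73 is prime, by Fermat 21^(-1) ≡ 21^{71} ≡ 7 (mod 73). Verify: 21 × 7 = 147 ≡ 1 (mod 73)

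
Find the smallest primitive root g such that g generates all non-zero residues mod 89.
g = 3. For each prime q|88: 3^{44}≡88, 3^{8}≡64, none ≡ 1, so ord_89(3) = 88 and 3 is a primitive root.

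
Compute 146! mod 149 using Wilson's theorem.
(148)! = (146)! × (147) × (148) ≡ -1 mod 149. So (146)! ≡ -1 × [(148)(147)]^(-1) ≡ 74 mod 149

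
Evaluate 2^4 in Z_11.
2^{4} = 16 ≡ 5 mod 11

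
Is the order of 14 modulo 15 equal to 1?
Powers of 14 mod 15: 14^1≡14, 14^2≡1. 14^1≡14≢1, so ord ≠ 1. No, the actual order is 2.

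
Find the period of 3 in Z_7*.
Powers of 3 mod 7: 3^1≡3, 3^2≡2, 3^3≡6, 3^4≡4, 3^5≡5, 3^6≡1. So the order of 3 is 6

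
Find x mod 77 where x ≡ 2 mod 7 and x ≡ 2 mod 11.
M = 7 × 11 = 77. M₁ = 11, y₁ ≡ 2 mod 7. M₂ = 7, y₂ ≡ 8 mod 11. x = 2×11×2 + 2×7×8 ≡ 2 mod 77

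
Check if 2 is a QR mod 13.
By Euler's criterion: 2^{6} ≡ 12 (mod 13). Since this equals -1 (≡ 12), 2 is not a QR.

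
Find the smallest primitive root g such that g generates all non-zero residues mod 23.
g = 5. For each prime q|22: 5^{11}≡22, 5^{2}≡2, none ≡ 1, so ord_23(5) = 22 and 5 is a primitive root.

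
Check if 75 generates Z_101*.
ord_101(75) divides 100. For each prime q|100: 75^{50}≡100, 75^{20}≡36, none ≡ 1. So 75 has order 100 and is a primitive root mod 101.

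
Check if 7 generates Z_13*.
ord_13(7) divides 12. For each prime q|12: 7^{6}≡12, 7^{4}≡9, none ≡ 1. So 7 has order 12 and is a primitive root mod 13.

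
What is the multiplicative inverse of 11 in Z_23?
Since 23 is prime, by Fermat 11^(-1) ≡ 11^{21} ≡ 21 mod 23. Verify: 11 × 21 = 231 ≡ 1 mod 23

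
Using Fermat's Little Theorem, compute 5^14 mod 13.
By Fermat: 5^{12} ≡ 1 (mod 13). So 5^{14} = 5^{12} · 5^{2} ≡ 5^{2} ≡ 12 (mod 13)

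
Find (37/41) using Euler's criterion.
(37/41) = 37^{20} mod 41 = 1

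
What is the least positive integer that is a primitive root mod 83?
g = 2. Powers: [2, 4, 8, 16, 32, 64, ...] generates all 82 non-zero residues.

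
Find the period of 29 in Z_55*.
Powers of 29 mod 55: 29^1≡29, 29^2≡16, 29^3≡24, 29^4≡36, 29^5≡54, 29^6≡26, 29^7≡39, 29^8≡31, 29^9≡19, 29^10≡1. ord_55(29) = 10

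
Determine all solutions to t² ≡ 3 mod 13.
The square roots of 3 mod 13 are 9 and 4. Verify: 9² = 81 ≡ 3 mod 13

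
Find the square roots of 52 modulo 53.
The square roots of 52 mod 53 are 23 and 30. Verify: 23² = 529 ≡ 52 mod 53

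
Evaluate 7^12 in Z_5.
Using Fermat: 7^{4} ≡ 1 mod 5. 12 ≡ 0 mod 4. So 7^{12} ≡ 7^{0} ≡ 1 mod 5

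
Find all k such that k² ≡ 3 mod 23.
The square roots of 3 mod 23 are 16 and 7. Verify: 16² = 256 ≡ 3 mod 23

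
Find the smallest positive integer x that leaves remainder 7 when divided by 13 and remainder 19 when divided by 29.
M = 13 × 29 = 377. M₁ = 29, y₁ ≡ 9 (mod 13). M₂ = 13, y₂ ≡ 9 (mod 29). x = 7×29×9 + 19×13×9 ≡ 280 (mod 377)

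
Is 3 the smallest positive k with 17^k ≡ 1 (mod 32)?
Powers of 17 mod 32: 17^1≡17, 17^2≡1. Already 17^2≡1, so the order is 2 < 3. No, the actual order is 2.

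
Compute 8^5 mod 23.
By repeated squaring (mod 23): 8^{1}≡8, 8^{2}≡18, 8^{4}≡2. Then 8^{5} = 8^{4+1} ≡ 2 × 8 ≡ 16 (mod 23)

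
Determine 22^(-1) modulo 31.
Since 31 is prime, by Fermat 22^(-1) ≡ 22^{29} ≡ 24 mod 31. Verify: 22 × 24 = 528 ≡ 1 mod 31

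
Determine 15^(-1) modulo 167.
Since 167 is prime, by Fermat 15^(-1) ≡ 15^{165} ≡ 78 mod 167. Verify: 15 × 78 = 1170 ≡ 1 mod 167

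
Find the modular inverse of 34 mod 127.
Since 127 is prime, by Fermat 34^(-1) ≡ 34^{125} ≡ 71 mod 127. Verify: 34 × 71 = 2414 ≡ 1 mod 127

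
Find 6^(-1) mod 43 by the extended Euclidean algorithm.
Extended GCD: 6(-7) + 43(1) = 1. So 6^(-1) ≡ -7 ≡ 36 mod 43. Verify: 6 × 36 = 216 ≡ 1 mod 43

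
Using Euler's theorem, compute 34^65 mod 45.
By Euler: 34^{24} ≡ 1 (mod 45) since gcd(34, 45) = 1. 65 = 2×24 + 17. So 34^{65} ≡ 34^{17} ≡ 4 (mod 45)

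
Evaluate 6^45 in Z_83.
By repeated squaring (mod 83): 6^{1}≡6, 6^{2}≡36, 6^{4}≡51, 6^{8}≡28, 6^{16}≡37, 6^{32}≡41. Then 6^{45} = 6^{32+8+4+1} ≡ 41 × 28 × 51 × 6 ≡ 32 (mod 83)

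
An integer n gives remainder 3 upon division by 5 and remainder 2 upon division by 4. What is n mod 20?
M = 5 × 4 = 20. M₁ = 4, y₁ ≡ 4 mod 5. M₂ = 5, y₂ ≡ 1 mod 4. n = 3×4×4 + 2×5×1 ≡ 18 mod 20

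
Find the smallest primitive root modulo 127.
g = 3. For each prime q|126: 3^{63}≡126, 3^{42}≡107, 3^{18}≡4, none ≡ 1, so ord_127(3) = 126 and 3 is a primitive root.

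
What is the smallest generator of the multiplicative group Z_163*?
g = 2. For each prime q|162: 2^{81}≡162, 2^{54}≡104, none ≡ 1, so ord_163(2) = 162 and 2 is a primitive root.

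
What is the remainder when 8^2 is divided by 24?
8^{2} = 64 ≡ 16 mod 24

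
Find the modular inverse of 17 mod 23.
Since 23 is prime, by Fermat 17^(-1) ≡ 17^{21} ≡ 19 mod 23. Verify: 17 × 19 = 323 ≡ 1 mod 23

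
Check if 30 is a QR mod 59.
By Euler's criterion: 30^{29} ≡ 58 mod 59. Since this equals -1 (≡ 58), 30 is not a QR.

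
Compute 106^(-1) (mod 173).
Since 173 is prime, by Fermat 106^(-1) ≡ 106^{171} ≡ 142 (mod 173). Verify: 106 × 142 = 15052 ≡ 1 (mod 173)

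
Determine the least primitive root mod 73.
g = 5. For each prime q|72: 5^{36}≡72, 5^{24}≡8, none ≡ 1, so ord_73(5) = 72 and 5 is a primitive root.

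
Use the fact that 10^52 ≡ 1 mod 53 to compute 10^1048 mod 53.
By Fermat: 10^{52} ≡ 1 mod 53. 1048 ≡ 8 mod 52. So 10^{1048} ≡ 10^{8} ≡ 24 mod 53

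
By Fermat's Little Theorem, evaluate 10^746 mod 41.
By Fermat: 10^{40} ≡ 1 mod 41. 746 ≡ 26 mod 40. So 10^{746} ≡ 10^{26} ≡ 10 mod 41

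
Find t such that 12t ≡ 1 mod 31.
Since 31 is prime, by Fermat 12^(-1) ≡ 12^{29} ≡ 13 mod 31. Verify: 12 × 13 = 156 ≡ 1 mod 31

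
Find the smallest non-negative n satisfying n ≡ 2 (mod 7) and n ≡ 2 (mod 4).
M = 7 × 4 = 28. M₁ = 4, y₁ ≡ 2 (mod 7). M₂ = 7, y₂ ≡ 3 (mod 4). n = 2×4×2 + 2×7×3 ≡ 2 (mod 28)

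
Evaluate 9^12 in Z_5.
Using Fermat: 9^{4} ≡ 1 (mod 5). 12 ≡ 0 (mod 4). So 9^{12} ≡ 9^{0} ≡ 1 (mod 5)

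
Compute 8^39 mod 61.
By repeated squaring (mod 61): 8^{1}≡8, 8^{2}≡3, 8^{4}≡9, 8^{8}≡20, 8^{16}≡34, 8^{32}≡58. Then 8^{39} = 8^{32+4+2+1} ≡ 58 × 9 × 3 × 8 ≡ 23 (mod 61)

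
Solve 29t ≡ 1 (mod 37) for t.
Since 37 is prime, by Fermat 29^(-1) ≡ 29^{35} ≡ 23 (mod 37). Verify: 29 × 23 = 667 ≡ 1 (mod 37)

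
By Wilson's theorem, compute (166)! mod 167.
By Wilson's theorem, (166)! ≡ -1 ≡ 166 mod 167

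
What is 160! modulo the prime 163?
(162)! = (160)! × (161) × (162) ≡ -1 (mod 163). So (160)! ≡ -1 × [(162)(161)]^(-1) ≡ 81 (mod 163)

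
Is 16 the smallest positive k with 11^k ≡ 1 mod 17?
Powers of 11 mod 17: 11^1≡11, 11^2≡2, 11^3≡5, 11^4≡4, 11^5≡10, 11^6≡8, 11^7≡3, 11^8≡16, 11^9≡6, 11^10≡15, 11^11≡12, 11^12≡13, 11^13≡7, 11^14≡9, 11^15≡14, 11^16≡1. First k with 11^k≡1 is k=16. Yes, ord_17(11) = 16.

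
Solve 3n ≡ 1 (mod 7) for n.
Since 7 is prime, by Fermat 3^(-1) ≡ 3^{5} ≡ 5 (mod 7). Verify: 3 × 5 = 15 ≡ 1 (mod 7)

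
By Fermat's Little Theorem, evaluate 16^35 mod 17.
By Fermat: 16^{16} ≡ 1 (mod 17). 35 = 2×16 + 3. So 16^{35} ≡ 16^{3} ≡ 16 (mod 17)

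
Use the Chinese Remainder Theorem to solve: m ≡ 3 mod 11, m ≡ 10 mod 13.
M = 11 × 13 = 143. M₁ = 13, y₁ ≡ 6 mod 11. M₂ = 11, y₂ ≡ 6 mod 13. m = 3×13×6 + 10×11×6 ≡ 36 mod 143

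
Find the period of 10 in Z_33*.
Powers of 10 mod 33: 10^1≡10, 10^2≡1. Order = 2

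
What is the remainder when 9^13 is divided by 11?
Using Fermat: 9^{10} ≡ 1 (mod 11). 13 ≡ 3 (mod 10). So 9^{13} ≡ 9^{3} ≡ 3 (mod 11)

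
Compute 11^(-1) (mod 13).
Since 13 is prime, by Fermat 11^(-1) ≡ 11^{11} ≡ 6 (mod 13). Verify: 11 × 6 = 66 ≡ 1 (mod 13)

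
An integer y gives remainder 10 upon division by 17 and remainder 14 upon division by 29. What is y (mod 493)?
M = 17 × 29 = 493. M₁ = 29, y₁ ≡ 10 (mod 17). M₂ = 17, y₂ ≡ 12 (mod 29). y = 10×29×10 + 14×17×12 ≡ 333 (mod 493)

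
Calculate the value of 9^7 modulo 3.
By repeated squaring mod 3: 9^{1}≡0, 9^{2}≡0, 9^{4}≡0. Then 9^{7} = 9^{4+2+1} ≡ 0 × 0 × 0 ≡ 0 mod 3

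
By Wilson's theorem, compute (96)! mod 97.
By Wilson's theorem, (96)! ≡ -1 ≡ 96 mod 97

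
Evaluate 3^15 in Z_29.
By repeated squaring (mod 29): 3^{1}≡3, 3^{2}≡9, 3^{4}≡23, 3^{8}≡7. Then 3^{15} = 3^{8+4+2+1} ≡ 7 × 23 × 9 × 3 ≡ 26 (mod 29)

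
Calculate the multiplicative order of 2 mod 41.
Powers of 2 mod 41: 2^1≡2, 2^2≡4, 2^3≡8, 2^4≡16, 2^5≡32, 2^6≡23, 2^7≡5, 2^8≡10, 2^9≡20, 2^10≡40, 2^11≡39, 2^12≡37, 2^13≡33, 2^14≡25, 2^15≡9, 2^16≡18, 2^17≡36, 2^18≡31, 2^19≡21, 2^20≡1. ord_41(2) = 20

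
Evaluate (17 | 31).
(17/31) = 17^{15} mod 31 = -1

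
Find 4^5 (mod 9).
By repeated squaring (mod 9): 4^{1}≡4, 4^{2}≡7, 4^{4}≡4. Then 4^{5} = 4^{4+1} ≡ 4 × 4 ≡ 7 (mod 9)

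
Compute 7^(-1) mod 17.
Since 17 is prime, by Fermat 7^(-1) ≡ 7^{15} ≡ 5 mod 17. Verify: 7 × 5 = 35 ≡ 1 mod 17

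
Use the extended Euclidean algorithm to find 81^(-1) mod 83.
Extended GCD: 81(41) + 83(-40) = 1. So 81^(-1) ≡ 41 (mod 83). Verify: 81 × 41 = 3321 ≡ 1 (mod 83)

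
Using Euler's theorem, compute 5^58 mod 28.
By Euler: 5^{12} ≡ 1 mod 28 since gcd(5, 28) = 1. 58 = 4×12 + 10. So 5^{58} ≡ 5^{10} ≡ 9 mod 28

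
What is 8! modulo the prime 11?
(10)! = (8)! × (9) × (10) ≡ -1 mod 11. So (8)! ≡ -1 × [(10)(9)]^(-1) ≡ 5 mod 11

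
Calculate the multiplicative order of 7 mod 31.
Powers of 7 mod 31: 7^1≡7, 7^2≡18, 7^3≡2, 7^4≡14, 7^5≡5, 7^6≡4, 7^7≡28, 7^8≡10, 7^9≡8, 7^10≡25, 7^11≡20, 7^12≡16, 7^13≡19, 7^14≡9, 7^15≡1. ord_31(7) = 15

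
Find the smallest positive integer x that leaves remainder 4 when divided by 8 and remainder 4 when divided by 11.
M = 8 × 11 = 88. M₁ = 11, y₁ ≡ 3 mod 8. M₂ = 8, y₂ ≡ 7 mod 11. x = 4×11×3 + 4×8×7 ≡ 4 mod 88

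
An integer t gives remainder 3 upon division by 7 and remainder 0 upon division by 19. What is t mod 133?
M = 7 × 19 = 133. M₁ = 19, y₁ ≡ 3 mod 7. M₂ = 7, y₂ ≡ 11 mod 19. t = 3×19×3 + 0×7×11 ≡ 38 mod 133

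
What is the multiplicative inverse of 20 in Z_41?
Since 41 is prime, by Fermat 20^(-1) ≡ 20^{39} ≡ 39 mod 41. Verify: 20 × 39 = 780 ≡ 1 mod 41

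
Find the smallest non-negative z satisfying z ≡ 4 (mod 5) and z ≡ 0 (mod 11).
M = 5 × 11 = 55. M₁ = 11, y₁ ≡ 1 (mod 5). M₂ = 5, y₂ ≡ 9 (mod 11). z = 4×11×1 + 0×5×9 ≡ 44 (mod 55)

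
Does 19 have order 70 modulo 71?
19^{35} ≡ 1 mod 71 and 35 < 70, so ord_71(19) = 35 ≠ 70 and 19 is not a primitive root.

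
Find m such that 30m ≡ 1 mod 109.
Since 109 is prime, by Fermat 30^(-1) ≡ 30^{107} ≡ 40 mod 109. Verify: 30 × 40 = 1200 ≡ 1 mod 109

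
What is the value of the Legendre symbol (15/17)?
(15/17) = 15^{8} mod 17 = 1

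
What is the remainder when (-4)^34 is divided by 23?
Using Fermat: (-4)^{22} ≡ 1 mod 23. 34 ≡ 12 mod 22. So (-4)^{34} ≡ (-4)^{12} ≡ 4 mod 23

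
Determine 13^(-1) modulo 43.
Since 43 is prime, by Fermat 13^(-1) ≡ 13^{41} ≡ 10 (mod 43). Verify: 13 × 10 = 130 ≡ 1 (mod 43)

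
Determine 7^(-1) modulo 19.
Since 19 is prime, by Fermat 7^(-1) ≡ 7^{17} ≡ 11 (mod 19). Verify: 7 × 11 = 77 ≡ 1 (mod 19)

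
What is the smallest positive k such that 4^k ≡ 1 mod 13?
Powers of 4 mod 13: 4^1≡4, 4^2≡3, 4^3≡12, 4^4≡9, 4^5≡10, 4^6≡1. So the order of 4 is 6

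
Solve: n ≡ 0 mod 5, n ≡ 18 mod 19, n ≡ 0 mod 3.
M = 5 × 19 × 3 = 285. M₁ = 57, y₁ ≡ 3 mod 5. M₂ = 15, y₂ ≡ 14 mod 19. M₃ = 95, y₃ ≡ 2 mod 3. n = 0×57×3 + 18×15×14 + 0×95×2 ≡ 75 mod 285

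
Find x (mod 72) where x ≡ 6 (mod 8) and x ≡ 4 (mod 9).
M = 8 × 9 = 72. M₁ = 9, y₁ ≡ 1 (mod 8). M₂ = 8, y₂ ≡ 8 (mod 9). x = 6×9×1 + 4×8×8 ≡ 22 (mod 72)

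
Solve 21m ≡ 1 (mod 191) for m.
Since 191 is prime, by Fermat 21^(-1) ≡ 21^{189} ≡ 91 (mod 191). Verify: 21 × 91 = 1911 ≡ 1 (mod 191)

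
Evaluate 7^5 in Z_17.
By repeated squaring mod 17: 7^{1}≡7, 7^{2}≡15, 7^{4}≡4. Then 7^{5} = 7^{4+1} ≡ 4 × 7 ≡ 11 mod 17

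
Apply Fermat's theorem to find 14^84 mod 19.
By Fermat: 14^{18} ≡ 1 mod 19. 84 = 4×18 + 12. So 14^{84} ≡ 14^{12} ≡ 11 mod 19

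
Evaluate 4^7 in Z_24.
By repeated squaring (mod 24): 4^{1}≡4, 4^{2}≡16, 4^{4}≡16. Then 4^{7} = 4^{4+2+1} ≡ 16 × 16 × 4 ≡ 16 (mod 24)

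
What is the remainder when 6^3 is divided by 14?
6^{3} = 216 ≡ 6 mod 14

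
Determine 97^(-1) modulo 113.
Since 113 is prime, by Fermat 97^(-1) ≡ 97^{111} ≡ 7 (mod 113). Verify: 97 × 7 = 679 ≡ 1 (mod 113)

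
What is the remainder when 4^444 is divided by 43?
Using Fermat: 4^{42} ≡ 1 (mod 43). 444 ≡ 24 (mod 42). So 4^{444} ≡ 4^{24} ≡ 21 (mod 43)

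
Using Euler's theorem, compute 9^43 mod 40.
By Euler: 9^{16} ≡ 1 mod 40 since gcd(9, 40) = 1. 43 = 2×16 + 11. So 9^{43} ≡ 9^{11} ≡ 9 mod 40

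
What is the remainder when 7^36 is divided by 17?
Using Fermat: 7^{16} ≡ 1 mod 17. 36 ≡ 4 mod 16. So 7^{36} ≡ 7^{4} ≡ 4 mod 17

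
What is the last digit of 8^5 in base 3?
Using Fermat: 8^{2} ≡ 1 (mod 3). 5 ≡ 1 (mod 2). So 8^{5} ≡ 8^{1} ≡ 2 (mod 3)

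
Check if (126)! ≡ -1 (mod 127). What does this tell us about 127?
(126)! mod 127 = 126. Since this equals -1 (mod 127), Wilson confirms 127 is prime.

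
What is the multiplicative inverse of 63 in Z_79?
Since 79 is prime, by Fermat 63^(-1) ≡ 63^{77} ≡ 74 mod 79. Verify: 63 × 74 = 4662 ≡ 1 mod 79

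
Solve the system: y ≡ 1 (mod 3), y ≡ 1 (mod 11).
M = 3 × 11 = 33. M₁ = 11, y₁ ≡ 2 (mod 3). M₂ = 3, y₂ ≡ 4 (mod 11). y = 1×11×2 + 1×3×4 ≡ 1 (mod 33)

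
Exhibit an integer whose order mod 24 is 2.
7 has order 2 mod 24 since 7^{2} ≡ 1 (mod 24) and no smaller power works.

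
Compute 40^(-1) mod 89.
Since 89 is prime, by Fermat 40^(-1) ≡ 40^{87} ≡ 69 mod 89. Verify: 40 × 69 = 2760 ≡ 1 mod 89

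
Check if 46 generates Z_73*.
46^{4} ≡ 1 (mod 73) and 4 < 72, so ord_73(46) = 4 ≠ 72 and 46 is not a primitive root.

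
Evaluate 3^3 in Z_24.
3^{3} = 27 ≡ 3 (mod 24)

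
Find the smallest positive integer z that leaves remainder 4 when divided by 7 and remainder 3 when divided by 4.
M = 7 × 4 = 28. M₁ = 4, y₁ ≡ 2 mod 7. M₂ = 7, y₂ ≡ 3 mod 4. z = 4×4×2 + 3×7×3 ≡ 11 mod 28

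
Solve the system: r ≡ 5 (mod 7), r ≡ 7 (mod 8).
M = 7 × 8 = 56. M₁ = 8, y₁ ≡ 1 (mod 7). M₂ = 7, y₂ ≡ 7 (mod 8). r = 5×8×1 + 7×7×7 ≡ 47 (mod 56)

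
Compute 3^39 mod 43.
By repeated squaring (mod 43): 3^{1}≡3, 3^{2}≡9, 3^{4}≡38, 3^{8}≡25, 3^{16}≡23, 3^{32}≡13. Then 3^{39} = 3^{32+4+2+1} ≡ 13 × 38 × 9 × 3 ≡ 8 (mod 43)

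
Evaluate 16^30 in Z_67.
By repeated squaring (mod 67): 16^{1}≡16, 16^{2}≡55, 16^{4}≡10, 16^{8}≡33, 16^{16}≡17. Then 16^{30} = 16^{16+8+4+2} ≡ 17 × 33 × 10 × 55 ≡ 15 (mod 67)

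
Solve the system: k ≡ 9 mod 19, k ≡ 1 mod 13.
M = 19 × 13 = 247. M₁ = 13, y₁ ≡ 3 mod 19. M₂ = 19, y₂ ≡ 11 mod 13. k = 9×13×3 + 1×19×11 ≡ 66 mod 247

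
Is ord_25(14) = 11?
Powers of 14 mod 25: 14^1≡14, 14^2≡21, 14^3≡19, 14^4≡16, 14^5≡24, 14^6≡11, 14^7≡4, 14^8≡6, 14^9≡9, 14^10≡1. Already 14^10≡1, so the order is 10 < 11. No, the actual order is 10.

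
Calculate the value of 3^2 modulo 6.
3^{2} = 9 ≡ 3 (mod 6)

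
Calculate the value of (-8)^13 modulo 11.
Using Fermat: (-8)^{10} ≡ 1 mod 11. 13 ≡ 3 mod 10. So (-8)^{13} ≡ (-8)^{3} ≡ 5 mod 11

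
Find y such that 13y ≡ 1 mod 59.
Since 59 is prime, by Fermat 13^(-1) ≡ 13^{57} ≡ 50 mod 59. Verify: 13 × 50 = 650 ≡ 1 mod 59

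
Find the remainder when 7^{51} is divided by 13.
By Fermat: 7^{12} ≡ 1 mod 13. 51 = 4×12 + 3. So 7^{51} ≡ 7^{3} ≡ 5 mod 13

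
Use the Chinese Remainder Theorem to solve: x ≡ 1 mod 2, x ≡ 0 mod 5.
M = 2 × 5 = 10. M₁ = 5, y₁ ≡ 1 mod 2. M₂ = 2, y₂ ≡ 3 mod 5. x = 1×5×1 + 0×2×3 ≡ 5 mod 10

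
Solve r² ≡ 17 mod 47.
The square roots of 17 mod 47 are 8 and 39. Verify: 8² = 64 ≡ 17 mod 47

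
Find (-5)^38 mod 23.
Using Fermat: (-5)^{22} ≡ 1 mod 23. 38 ≡ 16 mod 22. So (-5)^{38} ≡ (-5)^{16} ≡ 3 mod 23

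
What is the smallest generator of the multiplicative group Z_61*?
g = 2. Powers: [2, 4, 8, 16, 32, 3, 6, 12, ...] generates all 60 non-zero residues.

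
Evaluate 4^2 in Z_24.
4^{2} = 16 ≡ 16 mod 24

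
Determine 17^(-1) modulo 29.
Since 29 is prime, by Fermat 17^(-1) ≡ 17^{27} ≡ 12 mod 29. Verify: 17 × 12 = 204 ≡ 1 mod 29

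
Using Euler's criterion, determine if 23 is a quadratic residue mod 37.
By Euler's criterion: 23^{18} ≡ 36 mod 37. Since this equals -1 (≡ 36), 23 is not a QR.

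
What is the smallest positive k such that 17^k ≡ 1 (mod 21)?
Powers of 17 mod 21: 17^1≡17, 17^2≡16, 17^3≡20, 17^4≡4, 17^5≡5, 17^6≡1. So the order of 17 is 6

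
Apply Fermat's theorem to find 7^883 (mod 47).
By Fermat: 7^{46} ≡ 1 (mod 47). 883 ≡ 9 (mod 46). So 7^{883} ≡ 7^{9} ≡ 18 (mod 47)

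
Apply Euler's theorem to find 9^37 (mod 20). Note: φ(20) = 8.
By Euler: 9^{8} ≡ 1 (mod 20) since gcd(9, 20) = 1. 37 = 4×8 + 5. So 9^{37} ≡ 9^{5} ≡ 9 (mod 20)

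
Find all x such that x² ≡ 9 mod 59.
The square roots of 9 mod 59 are 3 and 56. Verify: 3² = 9 ≡ 9 mod 59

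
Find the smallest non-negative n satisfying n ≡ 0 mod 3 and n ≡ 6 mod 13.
M = 3 × 13 = 39. M₁ = 13, y₁ ≡ 1 mod 3. M₂ = 3, y₂ ≡ 9 mod 13. n = 0×13×1 + 6×3×9 ≡ 6 mod 39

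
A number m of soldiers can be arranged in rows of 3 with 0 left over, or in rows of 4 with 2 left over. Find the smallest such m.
M = 3 × 4 = 12. M₁ = 4, y₁ ≡ 1 mod 3. M₂ = 3, y₂ ≡ 3 mod 4. m = 0×4×1 + 2×3×3 ≡ 6 mod 12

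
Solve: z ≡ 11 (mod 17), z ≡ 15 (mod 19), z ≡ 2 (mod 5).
M = 17 × 19 × 5 = 1615. M₁ = 95, y₁ ≡ 12 (mod 17). M₂ = 85, y₂ ≡ 17 (mod 19). M₃ = 323, y₃ ≡ 2 (mod 5). z = 11×95×12 + 15×85×17 + 2×323×2 ≡ 1592 (mod 1615)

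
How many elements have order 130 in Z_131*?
A prime p has φ(p-1) primitive roots; here φ(130) = 48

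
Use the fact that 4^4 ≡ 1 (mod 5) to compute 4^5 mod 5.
By Fermat: 4^{4} ≡ 1 (mod 5). So 4^{5} = 4^{4} · 4^{1} ≡ 4^{1} ≡ 4 (mod 5)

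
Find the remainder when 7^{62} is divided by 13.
By Fermat: 7^{12} ≡ 1 mod 13. 62 = 5×12 + 2. So 7^{62} ≡ 7^{2} ≡ 10 mod 13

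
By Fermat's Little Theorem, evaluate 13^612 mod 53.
By Fermat: 13^{52} ≡ 1 (mod 53). 612 ≡ 40 (mod 52). So 13^{612} ≡ 13^{40} ≡ 13 (mod 53)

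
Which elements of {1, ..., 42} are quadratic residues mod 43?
Quadratic residues modulo 43: {1, 4, 6, 9, 10, 11, 13, 14, 15, 16, 17, 21, 23, 24, 25, 31, 35, 36, 38, 40, 41}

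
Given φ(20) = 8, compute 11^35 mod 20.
By Euler: 11^{8} ≡ 1 (mod 20) since gcd(11, 20) = 1. 35 = 4×8 + 3. So 11^{35} ≡ 11^{3} ≡ 11 (mod 20)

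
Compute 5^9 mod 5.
By repeated squaring (mod 5): 5^{1}≡0, 5^{2}≡0, 5^{4}≡0, 5^{8}≡0. Then 5^{9} = 5^{8+1} ≡ 0 × 0 ≡ 0 (mod 5)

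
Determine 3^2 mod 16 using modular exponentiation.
3^{2} = 9 ≡ 9 mod 16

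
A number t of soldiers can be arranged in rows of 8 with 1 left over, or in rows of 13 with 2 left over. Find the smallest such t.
M = 8 × 13 = 104. M₁ = 13, y₁ ≡ 5 (mod 8). M₂ = 8, y₂ ≡ 5 (mod 13). t = 1×13×5 + 2×8×5 ≡ 41 (mod 104)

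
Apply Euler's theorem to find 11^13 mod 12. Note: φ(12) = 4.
By Euler: 11^{4} ≡ 1 mod 12 since gcd(11, 12) = 1. 13 = 3×4 + 1. So 11^{13} ≡ 11^{1} ≡ 11 mod 12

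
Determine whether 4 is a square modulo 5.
By Euler's criterion: 4^{2} ≡ 1 mod 5. Since this equals 1, 4 is a QR.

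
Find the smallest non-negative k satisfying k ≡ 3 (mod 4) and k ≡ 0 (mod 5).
M = 4 × 5 = 20. M₁ = 5, y₁ ≡ 1 (mod 4). M₂ = 4, y₂ ≡ 4 (mod 5). k = 3×5×1 + 0×4×4 ≡ 15 (mod 20)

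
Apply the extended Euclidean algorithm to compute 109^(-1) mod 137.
Extended GCD: 109(44) + 137(-35) = 1. So 109^(-1) ≡ 44 (mod 137). Verify: 109 × 44 = 4796 ≡ 1 (mod 137)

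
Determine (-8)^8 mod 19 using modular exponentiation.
By repeated squaring (mod 19): (-8)^{1}≡11, (-8)^{2}≡7, (-8)^{4}≡11, (-8)^{8}≡7. So (-8)^{8} ≡ 7 (mod 19)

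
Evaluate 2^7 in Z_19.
By repeated squaring (mod 19): 2^{1}≡2, 2^{2}≡4, 2^{4}≡16. Then 2^{7} = 2^{4+2+1} ≡ 16 × 4 × 2 ≡ 14 (mod 19)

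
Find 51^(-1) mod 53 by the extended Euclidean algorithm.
Extended GCD: 51(26) + 53(-25) = 1. So 51^(-1) ≡ 26 mod 53. Verify: 51 × 26 = 1326 ≡ 1 mod 53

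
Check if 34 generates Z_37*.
34^{9} ≡ 1 (mod 37) and 9 < 36, so ord_37(34) = 9 ≠ 36 and 34 is not a primitive root.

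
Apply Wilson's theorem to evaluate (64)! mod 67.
(66)! = (64)! × (65) × (66) ≡ -1 (mod 67). So (64)! ≡ -1 × [(66)(65)]^(-1) ≡ 33 (mod 67)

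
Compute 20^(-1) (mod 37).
Since 37 is prime, by Fermat 20^(-1) ≡ 20^{35} ≡ 13 (mod 37). Verify: 20 × 13 = 260 ≡ 1 (mod 37)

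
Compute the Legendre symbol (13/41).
(13/41) = 13^{20} mod 41 = -1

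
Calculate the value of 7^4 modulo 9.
7^{4} = 2401 ≡ 7 (mod 9)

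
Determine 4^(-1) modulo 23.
Since 23 is prime, by Fermat 4^(-1) ≡ 4^{21} ≡ 6 (mod 23). Verify: 4 × 6 = 24 ≡ 1 (mod 23)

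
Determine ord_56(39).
Powers of 39 mod 56: 39^1≡39, 39^2≡9, 39^3≡15, 39^4≡25, 39^5≡23, 39^6≡1. Order = 6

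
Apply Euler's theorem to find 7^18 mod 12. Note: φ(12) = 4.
By Euler: 7^{4} ≡ 1 mod 12 since gcd(7, 12) = 1. 18 = 4×4 + 2. So 7^{18} ≡ 7^{2} ≡ 1 mod 12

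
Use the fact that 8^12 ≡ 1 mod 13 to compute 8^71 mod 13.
By Fermat: 8^{12} ≡ 1 mod 13. 71 = 5×12 + 11. So 8^{71} ≡ 8^{11} ≡ 5 mod 13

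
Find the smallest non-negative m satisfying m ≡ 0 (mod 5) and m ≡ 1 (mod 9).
M = 5 × 9 = 45. M₁ = 9, y₁ ≡ 4 (mod 5). M₂ = 5, y₂ ≡ 2 (mod 9). m = 0×9×4 + 1×5×2 ≡ 10 (mod 45)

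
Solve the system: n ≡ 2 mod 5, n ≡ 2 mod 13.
M = 5 × 13 = 65. M₁ = 13, y₁ ≡ 2 mod 5. M₂ = 5, y₂ ≡ 8 mod 13. n = 2×13×2 + 2×5×8 ≡ 2 mod 65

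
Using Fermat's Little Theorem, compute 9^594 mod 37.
By Fermat: 9^{36} ≡ 1 (mod 37). 594 ≡ 18 (mod 36). So 9^{594} ≡ 9^{18} ≡ 1 (mod 37)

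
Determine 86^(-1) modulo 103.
Since 103 is prime, by Fermat 86^(-1) ≡ 86^{101} ≡ 6 mod 103. Verify: 86 × 6 = 516 ≡ 1 mod 103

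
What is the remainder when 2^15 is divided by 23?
By repeated squaring mod 23: 2^{1}≡2, 2^{2}≡4, 2^{4}≡16, 2^{8}≡3. Then 2^{15} = 2^{8+4+2+1} ≡ 3 × 16 × 4 × 2 ≡ 16 mod 23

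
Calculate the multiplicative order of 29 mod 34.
Powers of 29 mod 34: 29^1≡29, 29^2≡25, 29^3≡11, 29^4≡13, 29^5≡3, 29^6≡19, 29^7≡7, 29^8≡33, 29^9≡5, 29^10≡9, 29^11≡23, 29^12≡21, 29^13≡31, 29^14≡15, 29^15≡27, 29^16≡1. Order = 16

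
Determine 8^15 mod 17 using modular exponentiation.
By repeated squaring (mod 17): 8^{1}≡8, 8^{2}≡13, 8^{4}≡16, 8^{8}≡1. Then 8^{15} = 8^{8+4+2+1} ≡ 1 × 16 × 13 × 8 ≡ 15 (mod 17)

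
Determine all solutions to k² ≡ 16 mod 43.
The square roots of 16 mod 43 are 4 and 39. Verify: 4² = 16 ≡ 16 mod 43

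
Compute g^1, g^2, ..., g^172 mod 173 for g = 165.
165^1, 165^2, ..., 165^{172} mod 173: [165, 64, 7, 117, 102, 49, 127, 22, 170, 24, 154, 152, 168, 40, 26, 138, 107, 9, 101, 57, 63, 15, 53, 95, 105, 25, 146, 43, 2, 157, 128, 14, 61, 31, 98, 81, 44, 167, 48, 135, 131, 163, 80, 52, 103, 41, 18, 29, 114, 126, 30, 106, 17, 37, 50, 119, 86, 4, 141, 83, 28, 122, 62, 23, 162, 88, 161, 96, 97, 89, 153, 160, 104, 33, 82, 36, 58, 55, 79, 60, 39, 34, 74, 100, 65, 172, 8, 109, 166, 56, 71, 124, 46, 151, 3, 149, 19, 21, 5, 133, 147, 35, 66, 164, 72, 116, 110, 158, 120, 78, 68, 148, 27, 130, 171, 16, 45, 159, 112, 142, 75, 92, 129, 6, 125, 38, 42, 10, 93, 121, 70, 132, 155, 144, 59, 47, 143, 67, 156, 136, 123, 54, 87, 169, 32, 90, 145, 51, 111, 150, 11, 85, 12, 77, 76, 84, 20, 13, 69, 140, 91, 137, 115, 118, 94, 113, 134, 139, 99, 73, 108, 1]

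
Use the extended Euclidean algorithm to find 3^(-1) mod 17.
Extended GCD: 3(6) + 17(-1) = 1. So 3^(-1) ≡ 6 mod 17. Verify: 3 × 6 = 18 ≡ 1 mod 17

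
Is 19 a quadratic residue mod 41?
By Euler's criterion: 19^{20} ≡ 40 (mod 41). Since this equals -1 (≡ 40), 19 is not a QR.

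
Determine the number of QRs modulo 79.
For prime 79, there are (p-1)/2 = (79-1)/2 = 39 quadratic residues (excluding 0).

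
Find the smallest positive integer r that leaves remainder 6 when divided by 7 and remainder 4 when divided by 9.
M = 7 × 9 = 63. M₁ = 9, y₁ ≡ 4 (mod 7). M₂ = 7, y₂ ≡ 4 (mod 9). r = 6×9×4 + 4×7×4 ≡ 13 (mod 63)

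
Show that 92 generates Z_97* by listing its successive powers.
92^1, 92^2, ..., 92^{96} mod 97: [92, 25, 69, 43, 76, 8, 57, 6, 67, 53, 26, 64, 68, 48, 51, 36, 14, 27, 59, 93, 20, 94, 15, 22, 84, 65, 63, 73, 23, 79, 90, 35, 19, 2, 87, 50, 41, 86, 55, 16, 17, 12, 37, 9, 52, 31, 39, 96, 5, 72, 28, 54, 21, 89, 40, 91, 30, 44, 71, 33, 29, 49, 46, 61, 83, 70, 38, 4, 77, 3, 82, 75, 13, 32, 34, 24, 74, 18, 7, 62, 78, 95, 10, 47, 56, 11, 42, 81, 80, 85, 60, 88, 45, 66, 58, 1]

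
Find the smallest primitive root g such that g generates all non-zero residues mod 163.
g = 2. Powers: [2, 4, 8, 16, 32, 64, 128, 93, 23, 46, ...] generates all 162 non-zero residues.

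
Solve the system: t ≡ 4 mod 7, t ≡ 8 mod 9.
M = 7 × 9 = 63. M₁ = 9, y₁ ≡ 4 mod 7. M₂ = 7, y₂ ≡ 4 mod 9. t = 4×9×4 + 8×7×4 ≡ 53 mod 63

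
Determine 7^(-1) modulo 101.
Since 101 is prime, by Fermat 7^(-1) ≡ 7^{99} ≡ 29 mod 101. Verify: 7 × 29 = 203 ≡ 1 mod 101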